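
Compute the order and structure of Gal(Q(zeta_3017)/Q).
|Gal(Q(zeta_3017)/Q)| = phi(3017) = 2580; group ≅ (Z/3017Z)^* ≅ Z/6Z × Z/430Z

The n-th cyclotomic polynomial Φ_3017(x) is the minimal polynomial of zeta_3017 over Q and has degree phi(3017) = 2580. So Q(zeta_3017) is a degree-2580 Galois extension with Galois group (Z/3017Z)^*. By CRT, (Z/3017Z)^* ≅ (Z/7Z)^* × (Z/431Z)^*. Each prime-power unit group is (Z/7Z)^* ≅ Z/6Z; (Z/431Z)^* ≅ Z/430Z. Hence Gal(Q(zeta_3017)/Q) ≅ Z/6Z × Z/430Z.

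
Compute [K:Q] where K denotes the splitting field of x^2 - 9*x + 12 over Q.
[K:Q] = 2

The discriminant of x^2 + (-9)*x + (12) is b^2 - 4c = 81 - (48) = 33. Since 33 is not a perfect square in Q, the polynomial is irreducible over Q. Its two roots generate a degree-2 extension, so [K:Q] = 2.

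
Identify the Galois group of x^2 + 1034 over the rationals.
Gal(K/Q) = Z/2Z (cyclic of order 2)

x^2 + 1034 is irreducible over Q since -1034 is not a rational square. The splitting field Q(sqrt(-1034)) has degree 2 over Q, and its unique nontrivial automorphism is sqrt(-1034) ↦ -sqrt(-1034). Hence Gal(Q(sqrt(-1034))/Q) = Z/2Z.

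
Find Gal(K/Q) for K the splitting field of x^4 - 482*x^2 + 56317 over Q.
Gal(K/Q) = V_4 (Klein four-group, Z/2Z × Z/2Z)

f factors as (x^2 - 283)(x^2 - 199), so the splitting field is K = Q(sqrt(283), sqrt(199)). The elements 283, 199, 56317 are all non-squares in Q, so sqrt(283) and sqrt(199) generate independent quadratic extensions. Thus [K:Q] = 4 and Gal(K/Q) is generated by the two order-2 automorphisms sqrt(283) ↦ -sqrt(283) and sqrt(199) ↦ -sqrt(199), giving V_4.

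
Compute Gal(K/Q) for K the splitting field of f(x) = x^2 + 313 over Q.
Gal(K/Q) = Z/2Z (cyclic of order 2)

x^2 + 313 is irreducible over Q since -313 is not a rational square. The splitting field Q(sqrt(-313)) has degree 2 over Q, and its unique nontrivial automorphism is sqrt(-313) ↦ -sqrt(-313). Hence Gal(Q(sqrt(-313))/Q) = Z/2Z.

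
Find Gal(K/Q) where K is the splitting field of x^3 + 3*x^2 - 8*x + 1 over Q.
Gal(K/Q) = S_3 (symmetric group of order 6)

Compute the discriminant of x^3 + (3)*x^2 + (-8)*x + (1): Δ = 2057. Since Δ is not a rational square, the Galois group is not contained in A_3; it must be the full S_3 (irreducibility of the cubic rules out anything smaller).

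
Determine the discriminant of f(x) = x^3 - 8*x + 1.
Δ = 2021

For a depressed cubic x^3 + p x + q the discriminant is Δ = -4 p^3 - 27 q^2 = -4*(-8)^3 - 27*(1)^2 = 2048 - 27 = 2021.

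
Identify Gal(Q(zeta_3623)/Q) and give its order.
|Gal(Q(zeta_3623)/Q)| = phi(3623) = 3622; group ≅ (Z/3623Z)^* ≅ Z/3622Z

The n-th cyclotomic polynomial Φ_3623(x) is the minimal polynomial of zeta_3623 over Q and has degree phi(3623) = 3622. So Q(zeta_3623) is a degree-3622 Galois extension with Galois group (Z/3623Z)^*. (Z/3623Z)^* is cyclic since 3623 is an odd prime power (or 4). Hence Gal(Q(zeta_3623)/Q) ≅ Z/3622Z.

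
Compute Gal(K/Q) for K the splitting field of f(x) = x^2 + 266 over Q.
Gal(K/Q) = Z/2Z (cyclic of order 2)

x^2 + 266 is irreducible over Q since -266 is not a rational square. The splitting field Q(sqrt(-266)) has degree 2 over Q, and its unique nontrivial automorphism is sqrt(-266) ↦ -sqrt(-266). Hence Gal(Q(sqrt(-266))/Q) = Z/2Z.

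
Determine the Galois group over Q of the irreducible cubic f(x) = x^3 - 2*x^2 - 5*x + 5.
Gal(K/Q) = S_3 (symmetric group of order 6)

Compute the discriminant of x^3 + (-2)*x^2 + (-5)*x + (5): Δ = 985. Since Δ is not a rational square, the Galois group is not contained in A_3; it must be the full S_3 (irreducibility of the cubic rules out anything smaller).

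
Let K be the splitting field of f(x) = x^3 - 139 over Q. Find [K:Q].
[K:Q] = 6

x^3 - 139 has one real root r = 139^(1/3) and two complex roots r*zeta_3, r*zeta_3^2 where zeta_3 = e^(2*pi*i/3). The splitting field is Q(r, zeta_3). [Q(r):Q] = 3 and [Q(zeta_3):Q] = 2 with gcd = 1, so [Q(r, zeta_3):Q] = 3 * 2 = 6.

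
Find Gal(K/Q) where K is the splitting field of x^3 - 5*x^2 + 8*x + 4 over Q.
Gal(K/Q) = S_3 (symmetric group of order 6)

Compute the discriminant of x^3 + (-5)*x^2 + (8)*x + (4): Δ = -1760. Since Δ is not a rational square, the Galois group is not contained in A_3; it must be the full S_3 (irreducibility of the cubic rules out anything smaller).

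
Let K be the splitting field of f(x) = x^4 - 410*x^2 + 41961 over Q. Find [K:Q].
[K:Q] = 4

f factors as (x^2 - 213)(x^2 - 197); the splitting field is K = Q(sqrt(213), sqrt(197)). Since 213, 197, and 41961 are all non-squares in Q, the three subfields Q(sqrt(213)), Q(sqrt(197)), Q(sqrt(41961)) are distinct degree-2 extensions, so [K:Q] = 4 (Klein four Galois group).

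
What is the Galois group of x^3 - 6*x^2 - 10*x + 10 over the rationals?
Gal(K/Q) = S_3 (symmetric group of order 6)

Compute the discriminant of x^3 + (-6)*x^2 + (-10)*x + (10): Δ = 24340. Since Δ is not a rational square, the Galois group is not contained in A_3; it must be the full S_3 (irreducibility of the cubic rules out anything smaller).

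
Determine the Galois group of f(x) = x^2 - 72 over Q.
Gal(K/Q) = Z/2Z (cyclic of order 2)

x^2 - 72 is irreducible over Q since 72 is not a rational square. The splitting field Q(sqrt(72)) has degree 2 over Q, and its unique nontrivial automorphism is sqrt(72) ↦ -sqrt(72). Hence Gal(Q(sqrt(72))/Q) = Z/2Z.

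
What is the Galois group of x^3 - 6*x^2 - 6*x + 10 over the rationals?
Gal(K/Q) = S_3 (symmetric group of order 6)

Compute the discriminant of x^3 + (-6)*x^2 + (-6)*x + (10): Δ = 14580. Since Δ is not a rational square, the Galois group is not contained in A_3; it must be the full S_3 (irreducibility of the cubic rules out anything smaller).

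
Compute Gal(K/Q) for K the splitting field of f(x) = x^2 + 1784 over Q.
Gal(K/Q) = Z/2Z (cyclic of order 2)

x^2 + 1784 is irreducible over Q since -1784 is not a rational square. The splitting field Q(sqrt(-1784)) has degree 2 over Q, and its unique nontrivial automorphism is sqrt(-1784) ↦ -sqrt(-1784). Hence Gal(Q(sqrt(-1784))/Q) = Z/2Z.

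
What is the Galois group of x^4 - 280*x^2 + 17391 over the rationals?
Gal(K/Q) = V_4 (Klein four-group, Z/2Z × Z/2Z)

f factors as (x^2 - 93)(x^2 - 187), so the splitting field is K = Q(sqrt(93), sqrt(187)). The elements 93, 187, 17391 are all non-squares in Q, so sqrt(93) and sqrt(187) generate independent quadratic extensions. Thus [K:Q] = 4 and Gal(K/Q) is generated by the two order-2 automorphisms sqrt(93) ↦ -sqrt(93) and sqrt(187) ↦ -sqrt(187), giving V_4.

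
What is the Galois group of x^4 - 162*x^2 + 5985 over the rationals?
Gal(K/Q) = V_4 (Klein four-group, Z/2Z × Z/2Z)

f factors as (x^2 - 57)(x^2 - 105), so the splitting field is K = Q(sqrt(57), sqrt(105)). The elements 57, 105, 5985 are all non-squares in Q, so sqrt(57) and sqrt(105) generate independent quadratic extensions. Thus [K:Q] = 4 and Gal(K/Q) is generated by the two order-2 automorphisms sqrt(57) ↦ -sqrt(57) and sqrt(105) ↦ -sqrt(105), giving V_4.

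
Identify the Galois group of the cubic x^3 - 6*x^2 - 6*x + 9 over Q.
Gal(K/Q) = S_3 (symmetric group of order 6)

Compute the discriminant of x^3 + (-6)*x^2 + (-6)*x + (9): Δ = 13581. Since Δ is not a rational square, the Galois group is not contained in A_3; it must be the full S_3 (irreducibility of the cubic rules out anything smaller).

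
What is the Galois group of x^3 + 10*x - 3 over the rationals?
Gal(K/Q) = S_3 (symmetric group of order 6)

Compute the discriminant of x^3 + (0)*x^2 + (10)*x + (-3): Δ = -4243. Since Δ is not a rational square, the Galois group is not contained in A_3; it must be the full S_3 (irreducibility of the cubic rules out anything smaller).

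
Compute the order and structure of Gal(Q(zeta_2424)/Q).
|Gal(Q(zeta_2424)/Q)| = phi(2424) = 800; group ≅ (Z/2424Z)^* ≅ Z/2Z × Z/2Z × Z/2Z × Z/100Z

The n-th cyclotomic polynomial Φ_2424(x) is the minimal polynomial of zeta_2424 over Q and has degree phi(2424) = 800. So Q(zeta_2424) is a degree-800 Galois extension with Galois group (Z/2424Z)^*. By CRT, (Z/2424Z)^* ≅ (Z/8Z)^* × (Z/3Z)^* × (Z/101Z)^*. Each prime-power unit group is (Z/8Z)^* ≅ Z/2Z × Z/2Z; (Z/3Z)^* ≅ Z/2Z; (Z/101Z)^* ≅ Z/100Z. Hence Gal(Q(zeta_2424)/Q) ≅ Z/2Z × Z/2Z × Z/2Z × Z/100Z.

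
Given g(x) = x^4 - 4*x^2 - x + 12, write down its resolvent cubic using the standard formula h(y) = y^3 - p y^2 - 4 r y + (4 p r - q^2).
h(y) = y^3 + 4*y^2 - 48*y - 193

Identify coefficients: p = -4, q = -1, r = 12.
Plug into h(y) = y^3 - p y^2 - 4 r y + (4 p r - q^2):
  h(y) = y^3 - (-4) y^2 - 4*(12) y + (4*(-4)*(12) - (-1)^2)
       = y^3 + (4) y^2 + (-48) y + (-193).
Simplifying: h(y) = y^3 + 4*y^2 - 48*y - 193.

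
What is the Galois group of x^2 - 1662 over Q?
Gal(K/Q) = Z/2Z (cyclic of order 2)

x^2 - 1662 is irreducible over Q since 1662 is not a rational square. The splitting field Q(sqrt(1662)) has degree 2 over Q, and its unique nontrivial automorphism is sqrt(1662) ↦ -sqrt(1662). Hence Gal(Q(sqrt(1662))/Q) = Z/2Z.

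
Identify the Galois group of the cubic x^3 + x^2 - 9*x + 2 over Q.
Gal(K/Q) = S_3 (symmetric group of order 6)

Compute the discriminant of x^3 + (1)*x^2 + (-9)*x + (2): Δ = 2557. Since Δ is not a rational square, the Galois group is not contained in A_3; it must be the full S_3 (irreducibility of the cubic rules out anything smaller).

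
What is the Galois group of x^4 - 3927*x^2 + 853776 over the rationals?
Gal(K/Q) = Z/2Z (cyclic of order 2)

f factors as (x^2 - 3696)(x^2 - 231), so the splitting field is K = Q(sqrt(3696), sqrt(231)). The squarefree part of 3696 is 231 and the squarefree part of 231 is also 231, so sqrt(3696) and sqrt(231) are both rational multiples of sqrt(231). Hence Q(sqrt(3696)) = Q(sqrt(231)) = Q(sqrt(231)), and the splitting field collapses to a single degree-2 extension with Galois group Z/2Z.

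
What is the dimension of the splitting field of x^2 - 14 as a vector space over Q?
[K:Q] = 2

The discriminant of x^2 + (0)*x + (-14) is b^2 - 4c = 0 - (-56) = 56. Since 56 is not a perfect square in Q, the polynomial is irreducible over Q. Its two roots generate a degree-2 extension, so [K:Q] = 2.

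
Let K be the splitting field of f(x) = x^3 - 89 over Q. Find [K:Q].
[K:Q] = 6

x^3 - 89 has one real root r = 89^(1/3) and two complex roots r*zeta_3, r*zeta_3^2 where zeta_3 = e^(2*pi*i/3). The splitting field is Q(r, zeta_3). [Q(r):Q] = 3 and [Q(zeta_3):Q] = 2 with gcd = 1, so [Q(r, zeta_3):Q] = 3 * 2 = 6.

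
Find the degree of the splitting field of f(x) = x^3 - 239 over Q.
[K:Q] = 6

x^3 - 239 has one real root r = 239^(1/3) and two complex roots r*zeta_3, r*zeta_3^2 where zeta_3 = e^(2*pi*i/3). The splitting field is Q(r, zeta_3). [Q(r):Q] = 3 and [Q(zeta_3):Q] = 2 with gcd = 1, so [Q(r, zeta_3):Q] = 3 * 2 = 6.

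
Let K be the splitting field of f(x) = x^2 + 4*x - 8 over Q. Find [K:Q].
[K:Q] = 2

The discriminant of x^2 + (4)*x + (-8) is b^2 - 4c = 16 - (-32) = 48. Since 48 is not a perfect square in Q, the polynomial is irreducible over Q. Its two roots generate a degree-2 extension, so [K:Q] = 2.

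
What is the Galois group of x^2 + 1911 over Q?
Gal(K/Q) = Z/2Z (cyclic of order 2)

x^2 + 1911 is irreducible over Q since -1911 is not a rational square. The splitting field Q(sqrt(-1911)) has degree 2 over Q, and its unique nontrivial automorphism is sqrt(-1911) ↦ -sqrt(-1911). Hence Gal(Q(sqrt(-1911))/Q) = Z/2Z.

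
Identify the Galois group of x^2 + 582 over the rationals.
Gal(K/Q) = Z/2Z (cyclic of order 2)

x^2 + 582 is irreducible over Q since -582 is not a rational square. The splitting field Q(sqrt(-582)) has degree 2 over Q, and its unique nontrivial automorphism is sqrt(-582) ↦ -sqrt(-582). Hence Gal(Q(sqrt(-582))/Q) = Z/2Z.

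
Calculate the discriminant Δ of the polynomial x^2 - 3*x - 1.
Δ = 13

For a quadratic a x^2 + b x + c the discriminant is Δ = b^2 - 4ac = (-3)^2 - 4*(1)*(-1) = 9 - (-4) = 13.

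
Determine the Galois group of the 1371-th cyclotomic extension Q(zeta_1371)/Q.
|Gal(Q(zeta_1371)/Q)| = phi(1371) = 912; group ≅ (Z/1371Z)^* ≅ Z/2Z × Z/456Z

The n-th cyclotomic polynomial Φ_1371(x) is the minimal polynomial of zeta_1371 over Q and has degree phi(1371) = 912. So Q(zeta_1371) is a degree-912 Galois extension with Galois group (Z/1371Z)^*. By CRT, (Z/1371Z)^* ≅ (Z/3Z)^* × (Z/457Z)^*. Each prime-power unit group is (Z/3Z)^* ≅ Z/2Z; (Z/457Z)^* ≅ Z/456Z. Hence Gal(Q(zeta_1371)/Q) ≅ Z/2Z × Z/456Z.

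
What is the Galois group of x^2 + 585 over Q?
Gal(K/Q) = Z/2Z (cyclic of order 2)

x^2 + 585 is irreducible over Q since -585 is not a rational square. The splitting field Q(sqrt(-585)) has degree 2 over Q, and its unique nontrivial automorphism is sqrt(-585) ↦ -sqrt(-585). Hence Gal(Q(sqrt(-585))/Q) = Z/2Z.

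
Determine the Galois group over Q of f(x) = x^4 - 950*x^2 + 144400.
Gal(K/Q) = Z/2Z (cyclic of order 2)

f factors as (x^2 - 190)(x^2 - 760), so the splitting field is K = Q(sqrt(190), sqrt(760)). The squarefree part of 190 is 190 and the squarefree part of 760 is also 190, so sqrt(190) and sqrt(760) are both rational multiples of sqrt(190). Hence Q(sqrt(190)) = Q(sqrt(760)) = Q(sqrt(190)), and the splitting field collapses to a single degree-2 extension with Galois group Z/2Z.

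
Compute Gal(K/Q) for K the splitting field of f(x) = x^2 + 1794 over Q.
Gal(K/Q) = Z/2Z (cyclic of order 2)

x^2 + 1794 is irreducible over Q since -1794 is not a rational square. The splitting field Q(sqrt(-1794)) has degree 2 over Q, and its unique nontrivial automorphism is sqrt(-1794) ↦ -sqrt(-1794). Hence Gal(Q(sqrt(-1794))/Q) = Z/2Z.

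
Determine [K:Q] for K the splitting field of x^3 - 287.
[K:Q] = 6

x^3 - 287 has one real root r = 287^(1/3) and two complex roots r*zeta_3, r*zeta_3^2 where zeta_3 = e^(2*pi*i/3). The splitting field is Q(r, zeta_3). [Q(r):Q] = 3 and [Q(zeta_3):Q] = 2 with gcd = 1, so [Q(r, zeta_3):Q] = 3 * 2 = 6.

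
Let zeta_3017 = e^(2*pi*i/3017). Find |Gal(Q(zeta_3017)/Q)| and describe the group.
|Gal(Q(zeta_3017)/Q)| = phi(3017) = 2580; group ≅ (Z/3017Z)^* ≅ Z/6Z × Z/430Z

The n-th cyclotomic polynomial Φ_3017(x) is the minimal polynomial of zeta_3017 over Q and has degree phi(3017) = 2580. So Q(zeta_3017) is a degree-2580 Galois extension with Galois group (Z/3017Z)^*. By CRT, (Z/3017Z)^* ≅ (Z/7Z)^* × (Z/431Z)^*. Each prime-power unit group is (Z/7Z)^* ≅ Z/6Z; (Z/431Z)^* ≅ Z/430Z. Hence Gal(Q(zeta_3017)/Q) ≅ Z/6Z × Z/430Z.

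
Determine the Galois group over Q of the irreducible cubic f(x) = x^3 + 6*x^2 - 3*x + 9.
Gal(K/Q) = S_3 (symmetric group of order 6)

Compute the discriminant of x^3 + (6)*x^2 + (-3)*x + (9): Δ = -12447. Since Δ is not a rational square, the Galois group is not contained in A_3; it must be the full S_3 (irreducibility of the cubic rules out anything smaller).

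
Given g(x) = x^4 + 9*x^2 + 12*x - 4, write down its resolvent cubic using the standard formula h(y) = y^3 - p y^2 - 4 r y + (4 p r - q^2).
h(y) = y^3 - 9*y^2 + 16*y - 288

Identify coefficients: p = 9, q = 12, r = -4.
Plug into h(y) = y^3 - p y^2 - 4 r y + (4 p r - q^2):
  h(y) = y^3 - (9) y^2 - 4*(-4) y + (4*(9)*(-4) - (12)^2)
       = y^3 + (-9) y^2 + (16) y + (-288).
Simplifying: h(y) = y^3 - 9*y^2 + 16*y - 288.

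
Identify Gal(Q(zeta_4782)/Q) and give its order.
|Gal(Q(zeta_4782)/Q)| = phi(4782) = 1592; group ≅ (Z/4782Z)^* ≅ Z/2Z × Z/796Z

The n-th cyclotomic polynomial Φ_4782(x) is the minimal polynomial of zeta_4782 over Q and has degree phi(4782) = 1592. So Q(zeta_4782) is a degree-1592 Galois extension with Galois group (Z/4782Z)^*. By CRT, (Z/4782Z)^* ≅ (Z/2Z)^* × (Z/3Z)^* × (Z/797Z)^*. Each prime-power unit group is (Z/2Z)^* ≅ trivial group (order 1); (Z/3Z)^* ≅ Z/2Z; (Z/797Z)^* ≅ Z/796Z. Hence Gal(Q(zeta_4782)/Q) ≅ Z/2Z × Z/796Z.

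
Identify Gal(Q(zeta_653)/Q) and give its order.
|Gal(Q(zeta_653)/Q)| = phi(653) = 652; group ≅ (Z/653Z)^* ≅ Z/652Z

The n-th cyclotomic polynomial Φ_653(x) is the minimal polynomial of zeta_653 over Q and has degree phi(653) = 652. So Q(zeta_653) is a degree-652 Galois extension with Galois group (Z/653Z)^*. (Z/653Z)^* is cyclic since 653 is an odd prime power (or 4). Hence Gal(Q(zeta_653)/Q) ≅ Z/652Z.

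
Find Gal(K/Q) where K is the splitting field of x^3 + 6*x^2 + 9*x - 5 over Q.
Gal(K/Q) = S_3 (symmetric group of order 6)

Compute the discriminant of x^3 + (6)*x^2 + (9)*x + (-5): Δ = -1215. Since Δ is not a rational square, the Galois group is not contained in A_3; it must be the full S_3 (irreducibility of the cubic rules out anything smaller).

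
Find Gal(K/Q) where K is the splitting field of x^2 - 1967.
Gal(K/Q) = Z/2Z (cyclic of order 2)

x^2 - 1967 is irreducible over Q since 1967 is not a rational square. The splitting field Q(sqrt(1967)) has degree 2 over Q, and its unique nontrivial automorphism is sqrt(1967) ↦ -sqrt(1967). Hence Gal(Q(sqrt(1967))/Q) = Z/2Z.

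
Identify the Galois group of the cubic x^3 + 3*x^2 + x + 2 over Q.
Gal(K/Q) = S_3 (symmetric group of order 6)

Compute the discriminant of x^3 + (3)*x^2 + (1)*x + (2): Δ = -211. Since Δ is not a rational square, the Galois group is not contained in A_3; it must be the full S_3 (irreducibility of the cubic rules out anything smaller).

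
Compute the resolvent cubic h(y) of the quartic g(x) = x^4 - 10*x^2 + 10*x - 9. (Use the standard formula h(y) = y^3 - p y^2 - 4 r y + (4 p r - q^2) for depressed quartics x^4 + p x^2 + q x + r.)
h(y) = y^3 + 10*y^2 + 36*y + 260

Identify coefficients: p = -10, q = 10, r = -9.
Plug into h(y) = y^3 - p y^2 - 4 r y + (4 p r - q^2):
  h(y) = y^3 - (-10) y^2 - 4*(-9) y + (4*(-10)*(-9) - (10)^2)
       = y^3 + (10) y^2 + (36) y + (260).
Simplifying: h(y) = y^3 + 10*y^2 + 36*y + 260.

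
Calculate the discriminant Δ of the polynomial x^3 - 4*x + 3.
Δ = 13

For a depressed cubic x^3 + p x + q the discriminant is Δ = -4 p^3 - 27 q^2 = -4*(-4)^3 - 27*(3)^2 = 256 - 243 = 13.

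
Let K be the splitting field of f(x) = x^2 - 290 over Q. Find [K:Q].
[K:Q] = 2

The polynomial x^2 - 290 is irreducible over Q since 290 is not a perfect square. Its splitting field is Q(sqrt(290)), which has degree 2 over Q.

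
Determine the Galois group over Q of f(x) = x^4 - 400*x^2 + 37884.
Gal(K/Q) = V_4 (Klein four-group, Z/2Z × Z/2Z)

f factors as (x^2 - 154)(x^2 - 246), so the splitting field is K = Q(sqrt(154), sqrt(246)). The elements 154, 246, 37884 are all non-squares in Q, so sqrt(154) and sqrt(246) generate independent quadratic extensions. Thus [K:Q] = 4 and Gal(K/Q) is generated by the two order-2 automorphisms sqrt(154) ↦ -sqrt(154) and sqrt(246) ↦ -sqrt(246), giving V_4.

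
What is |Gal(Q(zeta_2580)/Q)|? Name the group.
|Gal(Q(zeta_2580)/Q)| = phi(2580) = 672; group ≅ (Z/2580Z)^* ≅ Z/2Z × Z/2Z × Z/4Z × Z/42Z

The n-th cyclotomic polynomial Φ_2580(x) is the minimal polynomial of zeta_2580 over Q and has degree phi(2580) = 672. So Q(zeta_2580) is a degree-672 Galois extension with Galois group (Z/2580Z)^*. By CRT, (Z/2580Z)^* ≅ (Z/4Z)^* × (Z/3Z)^* × (Z/5Z)^* × (Z/43Z)^*. Each prime-power unit group is (Z/4Z)^* ≅ Z/2Z; (Z/3Z)^* ≅ Z/2Z; (Z/5Z)^* ≅ Z/4Z; (Z/43Z)^* ≅ Z/42Z. Hence Gal(Q(zeta_2580)/Q) ≅ Z/2Z × Z/2Z × Z/4Z × Z/42Z.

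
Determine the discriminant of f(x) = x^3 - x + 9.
Δ = -2183

For a depressed cubic x^3 + p x + q the discriminant is Δ = -4 p^3 - 27 q^2 = -4*(-1)^3 - 27*(9)^2 = 4 - 2187 = -2183.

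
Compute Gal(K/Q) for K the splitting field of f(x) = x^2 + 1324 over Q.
Gal(K/Q) = Z/2Z (cyclic of order 2)

x^2 + 1324 is irreducible over Q since -1324 is not a rational square. The splitting field Q(sqrt(-1324)) has degree 2 over Q, and its unique nontrivial automorphism is sqrt(-1324) ↦ -sqrt(-1324). Hence Gal(Q(sqrt(-1324))/Q) = Z/2Z.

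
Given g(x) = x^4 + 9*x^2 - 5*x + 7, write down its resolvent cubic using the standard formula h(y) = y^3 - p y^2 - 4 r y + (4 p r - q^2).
h(y) = y^3 - 9*y^2 - 28*y + 227

Identify coefficients: p = 9, q = -5, r = 7.
Plug into h(y) = y^3 - p y^2 - 4 r y + (4 p r - q^2):
  h(y) = y^3 - (9) y^2 - 4*(7) y + (4*(9)*(7) - (-5)^2)
       = y^3 + (-9) y^2 + (-28) y + (227).
Simplifying: h(y) = y^3 - 9*y^2 - 28*y + 227.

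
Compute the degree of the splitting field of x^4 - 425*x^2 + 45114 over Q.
[K:Q] = 4

f factors as (x^2 - 219)(x^2 - 206); the splitting field is K = Q(sqrt(219), sqrt(206)). Since 219, 206, and 45114 are all non-squares in Q, the three subfields Q(sqrt(219)), Q(sqrt(206)), Q(sqrt(45114)) are distinct degree-2 extensions, so [K:Q] = 4 (Klein four Galois group).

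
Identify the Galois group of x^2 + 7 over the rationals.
Gal(K/Q) = Z/2Z (cyclic of order 2)

x^2 + 7 is irreducible over Q since -7 is not a rational square. The splitting field Q(sqrt(-7)) has degree 2 over Q, and its unique nontrivial automorphism is sqrt(-7) ↦ -sqrt(-7). Hence Gal(Q(sqrt(-7))/Q) = Z/2Z.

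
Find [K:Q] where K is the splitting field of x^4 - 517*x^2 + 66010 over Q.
[K:Q] = 4

f factors as (x^2 - 230)(x^2 - 287); the splitting field is K = Q(sqrt(230), sqrt(287)). Since 230, 287, and 66010 are all non-squares in Q, the three subfields Q(sqrt(230)), Q(sqrt(287)), Q(sqrt(66010)) are distinct degree-2 extensions, so [K:Q] = 4 (Klein four Galois group).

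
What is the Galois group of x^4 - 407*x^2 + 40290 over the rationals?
Gal(K/Q) = V_4 (Klein four-group, Z/2Z × Z/2Z)

f factors as (x^2 - 237)(x^2 - 170), so the splitting field is K = Q(sqrt(237), sqrt(170)). The elements 237, 170, 40290 are all non-squares in Q, so sqrt(237) and sqrt(170) generate independent quadratic extensions. Thus [K:Q] = 4 and Gal(K/Q) is generated by the two order-2 automorphisms sqrt(237) ↦ -sqrt(237) and sqrt(170) ↦ -sqrt(170), giving V_4.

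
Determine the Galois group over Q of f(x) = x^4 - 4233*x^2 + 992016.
Gal(K/Q) = Z/2Z (cyclic of order 2)

f factors as (x^2 - 3984)(x^2 - 249), so the splitting field is K = Q(sqrt(3984), sqrt(249)). The squarefree part of 3984 is 249 and the squarefree part of 249 is also 249, so sqrt(3984) and sqrt(249) are both rational multiples of sqrt(249). Hence Q(sqrt(3984)) = Q(sqrt(249)) = Q(sqrt(249)), and the splitting field collapses to a single degree-2 extension with Galois group Z/2Z.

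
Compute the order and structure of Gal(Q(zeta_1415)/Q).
|Gal(Q(zeta_1415)/Q)| = phi(1415) = 1128; group ≅ (Z/1415Z)^* ≅ Z/4Z × Z/282Z

The n-th cyclotomic polynomial Φ_1415(x) is the minimal polynomial of zeta_1415 over Q and has degree phi(1415) = 1128. So Q(zeta_1415) is a degree-1128 Galois extension with Galois group (Z/1415Z)^*. By CRT, (Z/1415Z)^* ≅ (Z/5Z)^* × (Z/283Z)^*. Each prime-power unit group is (Z/5Z)^* ≅ Z/4Z; (Z/283Z)^* ≅ Z/282Z. Hence Gal(Q(zeta_1415)/Q) ≅ Z/4Z × Z/282Z.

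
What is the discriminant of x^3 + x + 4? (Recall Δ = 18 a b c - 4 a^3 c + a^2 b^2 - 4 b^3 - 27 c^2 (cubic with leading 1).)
Δ = -436

For x^3 + a x^2 + b x + c the discriminant is Δ = 18 a b c - 4 a^3 c + a^2 b^2 - 4 b^3 - 27 c^2.
Plug a = 0, b = 1, c = 4:
  18*(0)*(1)*(4) - 4*(0)^3*(4) + (0)^2*(1)^2 - 4*(1)^3 - 27*(4)^2
  = 0 + (0) + 0 + (-4) + (-432)
  = -436.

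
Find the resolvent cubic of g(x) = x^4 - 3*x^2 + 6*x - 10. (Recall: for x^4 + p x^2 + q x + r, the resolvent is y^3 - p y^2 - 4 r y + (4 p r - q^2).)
h(y) = y^3 + 3*y^2 + 40*y + 84

Identify coefficients: p = -3, q = 6, r = -10.
Plug into h(y) = y^3 - p y^2 - 4 r y + (4 p r - q^2):
  h(y) = y^3 - (-3) y^2 - 4*(-10) y + (4*(-3)*(-10) - (6)^2)
       = y^3 + (3) y^2 + (40) y + (84).
Simplifying: h(y) = y^3 + 3*y^2 + 40*y + 84.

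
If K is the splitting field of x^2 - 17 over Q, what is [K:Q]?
[K:Q] = 2

The polynomial x^2 - 17 is irreducible over Q since 17 is not a perfect square. Its splitting field is Q(sqrt(17)), which has degree 2 over Q.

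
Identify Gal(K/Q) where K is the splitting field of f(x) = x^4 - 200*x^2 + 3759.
Gal(K/Q) = V_4 (Klein four-group, Z/2Z × Z/2Z)

f factors as (x^2 - 179)(x^2 - 21), so the splitting field is K = Q(sqrt(179), sqrt(21)). The elements 179, 21, 3759 are all non-squares in Q, so sqrt(179) and sqrt(21) generate independent quadratic extensions. Thus [K:Q] = 4 and Gal(K/Q) is generated by the two order-2 automorphisms sqrt(179) ↦ -sqrt(179) and sqrt(21) ↦ -sqrt(21), giving V_4.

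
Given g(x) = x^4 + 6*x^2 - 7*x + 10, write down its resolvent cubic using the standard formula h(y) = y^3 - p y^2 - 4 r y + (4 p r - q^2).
h(y) = y^3 - 6*y^2 - 40*y + 191

Identify coefficients: p = 6, q = -7, r = 10.
Plug into h(y) = y^3 - p y^2 - 4 r y + (4 p r - q^2):
  h(y) = y^3 - (6) y^2 - 4*(10) y + (4*(6)*(10) - (-7)^2)
       = y^3 + (-6) y^2 + (-40) y + (191).
Simplifying: h(y) = y^3 - 6*y^2 - 40*y + 191.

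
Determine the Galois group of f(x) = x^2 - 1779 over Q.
Gal(K/Q) = Z/2Z (cyclic of order 2)

x^2 - 1779 is irreducible over Q since 1779 is not a rational square. The splitting field Q(sqrt(1779)) has degree 2 over Q, and its unique nontrivial automorphism is sqrt(1779) ↦ -sqrt(1779). Hence Gal(Q(sqrt(1779))/Q) = Z/2Z.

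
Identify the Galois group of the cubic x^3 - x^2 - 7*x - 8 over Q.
Gal(K/Q) = S_3 (symmetric group of order 6)

Compute the discriminant of x^3 + (-1)*x^2 + (-7)*x + (-8): Δ = -1347. Since Δ is not a rational square, the Galois group is not contained in A_3; it must be the full S_3 (irreducibility of the cubic rules out anything smaller).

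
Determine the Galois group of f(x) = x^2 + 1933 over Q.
Gal(K/Q) = Z/2Z (cyclic of order 2)

x^2 + 1933 is irreducible over Q since -1933 is not a rational square. The splitting field Q(sqrt(-1933)) has degree 2 over Q, and its unique nontrivial automorphism is sqrt(-1933) ↦ -sqrt(-1933). Hence Gal(Q(sqrt(-1933))/Q) = Z/2Z.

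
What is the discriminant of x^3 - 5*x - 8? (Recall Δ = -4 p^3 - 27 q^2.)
Δ = -1228

For a depressed cubic x^3 + p x + q the discriminant is Δ = -4 p^3 - 27 q^2 = -4*(-5)^3 - 27*(-8)^2 = 500 - 1728 = -1228.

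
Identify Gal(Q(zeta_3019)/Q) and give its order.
|Gal(Q(zeta_3019)/Q)| = phi(3019) = 3018; group ≅ (Z/3019Z)^* ≅ Z/3018Z

The n-th cyclotomic polynomial Φ_3019(x) is the minimal polynomial of zeta_3019 over Q and has degree phi(3019) = 3018. So Q(zeta_3019) is a degree-3018 Galois extension with Galois group (Z/3019Z)^*. (Z/3019Z)^* is cyclic since 3019 is an odd prime power (or 4). Hence Gal(Q(zeta_3019)/Q) ≅ Z/3018Z.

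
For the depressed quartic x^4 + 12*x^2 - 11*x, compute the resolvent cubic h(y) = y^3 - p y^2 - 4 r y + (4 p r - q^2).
h(y) = y^3 - 12*y^2 - 121

Identify coefficients: p = 12, q = -11, r = 0.
Plug into h(y) = y^3 - p y^2 - 4 r y + (4 p r - q^2):
  h(y) = y^3 - (12) y^2 - 4*(0) y + (4*(12)*(0) - (-11)^2)
       = y^3 + (-12) y^2 + (0) y + (-121).
Simplifying: h(y) = y^3 - 12*y^2 - 121.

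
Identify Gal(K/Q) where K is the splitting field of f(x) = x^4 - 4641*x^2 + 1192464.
Gal(K/Q) = Z/2Z (cyclic of order 2)

f factors as (x^2 - 4368)(x^2 - 273), so the splitting field is K = Q(sqrt(4368), sqrt(273)). The squarefree part of 4368 is 273 and the squarefree part of 273 is also 273, so sqrt(4368) and sqrt(273) are both rational multiples of sqrt(273). Hence Q(sqrt(4368)) = Q(sqrt(273)) = Q(sqrt(273)), and the splitting field collapses to a single degree-2 extension with Galois group Z/2Z.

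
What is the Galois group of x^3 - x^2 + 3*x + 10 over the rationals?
Gal(K/Q) = S_3 (symmetric group of order 6)

Compute the discriminant of x^3 + (-1)*x^2 + (3)*x + (10): Δ = -3299. Since Δ is not a rational square, the Galois group is not contained in A_3; it must be the full S_3 (irreducibility of the cubic rules out anything smaller).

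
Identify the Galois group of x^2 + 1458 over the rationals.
Gal(K/Q) = Z/2Z (cyclic of order 2)

x^2 + 1458 is irreducible over Q since -1458 is not a rational square. The splitting field Q(sqrt(-1458)) has degree 2 over Q, and its unique nontrivial automorphism is sqrt(-1458) ↦ -sqrt(-1458). Hence Gal(Q(sqrt(-1458))/Q) = Z/2Z.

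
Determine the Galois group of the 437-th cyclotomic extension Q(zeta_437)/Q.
|Gal(Q(zeta_437)/Q)| = phi(437) = 396; group ≅ (Z/437Z)^* ≅ Z/18Z × Z/22Z

The n-th cyclotomic polynomial Φ_437(x) is the minimal polynomial of zeta_437 over Q and has degree phi(437) = 396. So Q(zeta_437) is a degree-396 Galois extension with Galois group (Z/437Z)^*. By CRT, (Z/437Z)^* ≅ (Z/19Z)^* × (Z/23Z)^*. Each prime-power unit group is (Z/19Z)^* ≅ Z/18Z; (Z/23Z)^* ≅ Z/22Z. Hence Gal(Q(zeta_437)/Q) ≅ Z/18Z × Z/22Z.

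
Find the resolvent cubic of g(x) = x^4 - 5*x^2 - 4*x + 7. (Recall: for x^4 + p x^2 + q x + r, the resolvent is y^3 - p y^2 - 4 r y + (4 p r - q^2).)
h(y) = y^3 + 5*y^2 - 28*y - 156

Identify coefficients: p = -5, q = -4, r = 7.
Plug into h(y) = y^3 - p y^2 - 4 r y + (4 p r - q^2):
  h(y) = y^3 - (-5) y^2 - 4*(7) y + (4*(-5)*(7) - (-4)^2)
       = y^3 + (5) y^2 + (-28) y + (-156).
Simplifying: h(y) = y^3 + 5*y^2 - 28*y - 156.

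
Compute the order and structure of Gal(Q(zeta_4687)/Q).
|Gal(Q(zeta_4687)/Q)| = phi(4687) = 4536; group ≅ (Z/4687Z)^* ≅ Z/42Z × Z/108Z

The n-th cyclotomic polynomial Φ_4687(x) is the minimal polynomial of zeta_4687 over Q and has degree phi(4687) = 4536. So Q(zeta_4687) is a degree-4536 Galois extension with Galois group (Z/4687Z)^*. By CRT, (Z/4687Z)^* ≅ (Z/43Z)^* × (Z/109Z)^*. Each prime-power unit group is (Z/43Z)^* ≅ Z/42Z; (Z/109Z)^* ≅ Z/108Z. Hence Gal(Q(zeta_4687)/Q) ≅ Z/42Z × Z/108Z.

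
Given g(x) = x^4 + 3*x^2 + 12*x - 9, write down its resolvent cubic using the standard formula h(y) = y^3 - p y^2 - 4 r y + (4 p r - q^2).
h(y) = y^3 - 3*y^2 + 36*y - 252

Identify coefficients: p = 3, q = 12, r = -9.
Plug into h(y) = y^3 - p y^2 - 4 r y + (4 p r - q^2):
  h(y) = y^3 - (3) y^2 - 4*(-9) y + (4*(3)*(-9) - (12)^2)
       = y^3 + (-3) y^2 + (36) y + (-252).
Simplifying: h(y) = y^3 - 3*y^2 + 36*y - 252.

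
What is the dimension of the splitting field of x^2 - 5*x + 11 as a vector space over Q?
[K:Q] = 2

The discriminant of x^2 + (-5)*x + (11) is b^2 - 4c = 25 - (44) = -19. Since -19 is not a perfect square in Q, the polynomial is irreducible over Q. Its two roots generate a degree-2 extension, so [K:Q] = 2.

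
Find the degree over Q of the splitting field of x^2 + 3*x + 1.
[K:Q] = 2

The discriminant of x^2 + (3)*x + (1) is b^2 - 4c = 9 - (4) = 5. Since 5 is not a perfect square in Q, the polynomial is irreducible over Q. Its two roots generate a degree-2 extension, so [K:Q] = 2.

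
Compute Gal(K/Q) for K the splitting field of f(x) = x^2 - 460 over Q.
Gal(K/Q) = Z/2Z (cyclic of order 2)

x^2 - 460 is irreducible over Q since 460 is not a rational square. The splitting field Q(sqrt(460)) has degree 2 over Q, and its unique nontrivial automorphism is sqrt(460) ↦ -sqrt(460). Hence Gal(Q(sqrt(460))/Q) = Z/2Z.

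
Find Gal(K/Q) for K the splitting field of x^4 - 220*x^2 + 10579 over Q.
Gal(K/Q) = V_4 (Klein four-group, Z/2Z × Z/2Z)

f factors as (x^2 - 71)(x^2 - 149), so the splitting field is K = Q(sqrt(71), sqrt(149)). The elements 71, 149, 10579 are all non-squares in Q, so sqrt(71) and sqrt(149) generate independent quadratic extensions. Thus [K:Q] = 4 and Gal(K/Q) is generated by the two order-2 automorphisms sqrt(71) ↦ -sqrt(71) and sqrt(149) ↦ -sqrt(149), giving V_4.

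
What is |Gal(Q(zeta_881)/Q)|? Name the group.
|Gal(Q(zeta_881)/Q)| = phi(881) = 880; group ≅ (Z/881Z)^* ≅ Z/880Z

The n-th cyclotomic polynomial Φ_881(x) is the minimal polynomial of zeta_881 over Q and has degree phi(881) = 880. So Q(zeta_881) is a degree-880 Galois extension with Galois group (Z/881Z)^*. (Z/881Z)^* is cyclic since 881 is an odd prime power (or 4). Hence Gal(Q(zeta_881)/Q) ≅ Z/880Z.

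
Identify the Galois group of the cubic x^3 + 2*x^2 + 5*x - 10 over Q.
Gal(K/Q) = S_3 (symmetric group of order 6)

Compute the discriminant of x^3 + (2)*x^2 + (5)*x + (-10): Δ = -4580. Since Δ is not a rational square, the Galois group is not contained in A_3; it must be the full S_3 (irreducibility of the cubic rules out anything smaller).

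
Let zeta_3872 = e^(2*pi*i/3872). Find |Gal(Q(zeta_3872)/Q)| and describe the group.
|Gal(Q(zeta_3872)/Q)| = phi(3872) = 1760; group ≅ (Z/3872Z)^* ≅ Z/2Z × Z/8Z × Z/110Z

The n-th cyclotomic polynomial Φ_3872(x) is the minimal polynomial of zeta_3872 over Q and has degree phi(3872) = 1760. So Q(zeta_3872) is a degree-1760 Galois extension with Galois group (Z/3872Z)^*. By CRT, (Z/3872Z)^* ≅ (Z/32Z)^* × (Z/121Z)^*. Each prime-power unit group is (Z/32Z)^* ≅ Z/2Z × Z/8Z; (Z/121Z)^* ≅ Z/110Z. Hence Gal(Q(zeta_3872)/Q) ≅ Z/2Z × Z/8Z × Z/110Z.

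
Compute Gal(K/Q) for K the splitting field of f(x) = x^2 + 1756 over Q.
Gal(K/Q) = Z/2Z (cyclic of order 2)

x^2 + 1756 is irreducible over Q since -1756 is not a rational square. The splitting field Q(sqrt(-1756)) has degree 2 over Q, and its unique nontrivial automorphism is sqrt(-1756) ↦ -sqrt(-1756). Hence Gal(Q(sqrt(-1756))/Q) = Z/2Z.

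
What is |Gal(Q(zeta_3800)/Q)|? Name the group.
|Gal(Q(zeta_3800)/Q)| = phi(3800) = 1440; group ≅ (Z/3800Z)^* ≅ Z/2Z × Z/2Z × Z/18Z × Z/20Z

The n-th cyclotomic polynomial Φ_3800(x) is the minimal polynomial of zeta_3800 over Q and has degree phi(3800) = 1440. So Q(zeta_3800) is a degree-1440 Galois extension with Galois group (Z/3800Z)^*. By CRT, (Z/3800Z)^* ≅ (Z/8Z)^* × (Z/25Z)^* × (Z/19Z)^*. Each prime-power unit group is (Z/8Z)^* ≅ Z/2Z × Z/2Z; (Z/25Z)^* ≅ Z/20Z; (Z/19Z)^* ≅ Z/18Z. Hence Gal(Q(zeta_3800)/Q) ≅ Z/2Z × Z/2Z × Z/18Z × Z/20Z.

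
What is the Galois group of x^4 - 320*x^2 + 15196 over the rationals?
Gal(K/Q) = V_4 (Klein four-group, Z/2Z × Z/2Z)

f factors as (x^2 - 58)(x^2 - 262), so the splitting field is K = Q(sqrt(58), sqrt(262)). The elements 58, 262, 15196 are all non-squares in Q, so sqrt(58) and sqrt(262) generate independent quadratic extensions. Thus [K:Q] = 4 and Gal(K/Q) is generated by the two order-2 automorphisms sqrt(58) ↦ -sqrt(58) and sqrt(262) ↦ -sqrt(262), giving V_4.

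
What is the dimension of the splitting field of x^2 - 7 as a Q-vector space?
[K:Q] = 2

The polynomial x^2 - 7 is irreducible over Q since 7 is not a perfect square. Its splitting field is Q(sqrt(7)), which has degree 2 over Q.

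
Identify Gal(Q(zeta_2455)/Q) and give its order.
|Gal(Q(zeta_2455)/Q)| = phi(2455) = 1960; group ≅ (Z/2455Z)^* ≅ Z/4Z × Z/490Z

The n-th cyclotomic polynomial Φ_2455(x) is the minimal polynomial of zeta_2455 over Q and has degree phi(2455) = 1960. So Q(zeta_2455) is a degree-1960 Galois extension with Galois group (Z/2455Z)^*. By CRT, (Z/2455Z)^* ≅ (Z/5Z)^* × (Z/491Z)^*. Each prime-power unit group is (Z/5Z)^* ≅ Z/4Z; (Z/491Z)^* ≅ Z/490Z. Hence Gal(Q(zeta_2455)/Q) ≅ Z/4Z × Z/490Z.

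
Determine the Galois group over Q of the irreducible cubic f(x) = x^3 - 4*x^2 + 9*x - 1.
Gal(K/Q) = S_3 (symmetric group of order 6)

Compute the discriminant of x^3 + (-4)*x^2 + (9)*x + (-1): Δ = -1255. Since Δ is not a rational square, the Galois group is not contained in A_3; it must be the full S_3 (irreducibility of the cubic rules out anything smaller).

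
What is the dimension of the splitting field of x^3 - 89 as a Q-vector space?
[K:Q] = 6

x^3 - 89 has one real root r = 89^(1/3) and two complex roots r*zeta_3, r*zeta_3^2 where zeta_3 = e^(2*pi*i/3). The splitting field is Q(r, zeta_3). [Q(r):Q] = 3 and [Q(zeta_3):Q] = 2 with gcd = 1, so [Q(r, zeta_3):Q] = 3 * 2 = 6.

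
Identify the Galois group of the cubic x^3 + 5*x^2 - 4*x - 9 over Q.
Gal(K/Q) = S_3 (symmetric group of order 6)

Compute the discriminant of x^3 + (5)*x^2 + (-4)*x + (-9): Δ = 6209. Since Δ is not a rational square, the Galois group is not contained in A_3; it must be the full S_3 (irreducibility of the cubic rules out anything smaller).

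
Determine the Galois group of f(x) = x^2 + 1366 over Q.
Gal(K/Q) = Z/2Z (cyclic of order 2)

x^2 + 1366 is irreducible over Q since -1366 is not a rational square. The splitting field Q(sqrt(-1366)) has degree 2 over Q, and its unique nontrivial automorphism is sqrt(-1366) ↦ -sqrt(-1366). Hence Gal(Q(sqrt(-1366))/Q) = Z/2Z.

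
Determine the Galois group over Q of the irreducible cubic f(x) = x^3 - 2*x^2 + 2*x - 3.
Gal(K/Q) = S_3 (symmetric group of order 6)

Compute the discriminant of x^3 + (-2)*x^2 + (2)*x + (-3): Δ = -139. Since Δ is not a rational square, the Galois group is not contained in A_3; it must be the full S_3 (irreducibility of the cubic rules out anything smaller).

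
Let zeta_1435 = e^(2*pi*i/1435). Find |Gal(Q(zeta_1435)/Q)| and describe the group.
|Gal(Q(zeta_1435)/Q)| = phi(1435) = 960; group ≅ (Z/1435Z)^* ≅ Z/4Z × Z/6Z × Z/40Z

The n-th cyclotomic polynomial Φ_1435(x) is the minimal polynomial of zeta_1435 over Q and has degree phi(1435) = 960. So Q(zeta_1435) is a degree-960 Galois extension with Galois group (Z/1435Z)^*. By CRT, (Z/1435Z)^* ≅ (Z/5Z)^* × (Z/7Z)^* × (Z/41Z)^*. Each prime-power unit group is (Z/5Z)^* ≅ Z/4Z; (Z/7Z)^* ≅ Z/6Z; (Z/41Z)^* ≅ Z/40Z. Hence Gal(Q(zeta_1435)/Q) ≅ Z/4Z × Z/6Z × Z/40Z.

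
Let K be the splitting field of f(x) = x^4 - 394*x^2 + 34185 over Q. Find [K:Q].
[K:Q] = 4

f factors as (x^2 - 129)(x^2 - 265); the splitting field is K = Q(sqrt(129), sqrt(265)). Since 129, 265, and 34185 are all non-squares in Q, the three subfields Q(sqrt(129)), Q(sqrt(265)), Q(sqrt(34185)) are distinct degree-2 extensions, so [K:Q] = 4 (Klein four Galois group).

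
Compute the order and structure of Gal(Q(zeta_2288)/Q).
|Gal(Q(zeta_2288)/Q)| = phi(2288) = 960; group ≅ (Z/2288Z)^* ≅ Z/2Z × Z/4Z × Z/10Z × Z/12Z

The n-th cyclotomic polynomial Φ_2288(x) is the minimal polynomial of zeta_2288 over Q and has degree phi(2288) = 960. So Q(zeta_2288) is a degree-960 Galois extension with Galois group (Z/2288Z)^*. By CRT, (Z/2288Z)^* ≅ (Z/16Z)^* × (Z/11Z)^* × (Z/13Z)^*. Each prime-power unit group is (Z/16Z)^* ≅ Z/2Z × Z/4Z; (Z/11Z)^* ≅ Z/10Z; (Z/13Z)^* ≅ Z/12Z. Hence Gal(Q(zeta_2288)/Q) ≅ Z/2Z × Z/4Z × Z/10Z × Z/12Z.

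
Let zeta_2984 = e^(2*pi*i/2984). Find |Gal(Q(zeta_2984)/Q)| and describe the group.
|Gal(Q(zeta_2984)/Q)| = phi(2984) = 1488; group ≅ (Z/2984Z)^* ≅ Z/2Z × Z/2Z × Z/372Z

The n-th cyclotomic polynomial Φ_2984(x) is the minimal polynomial of zeta_2984 over Q and has degree phi(2984) = 1488. So Q(zeta_2984) is a degree-1488 Galois extension with Galois group (Z/2984Z)^*. By CRT, (Z/2984Z)^* ≅ (Z/8Z)^* × (Z/373Z)^*. Each prime-power unit group is (Z/8Z)^* ≅ Z/2Z × Z/2Z; (Z/373Z)^* ≅ Z/372Z. Hence Gal(Q(zeta_2984)/Q) ≅ Z/2Z × Z/2Z × Z/372Z.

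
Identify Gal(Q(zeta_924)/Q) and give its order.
|Gal(Q(zeta_924)/Q)| = phi(924) = 240; group ≅ (Z/924Z)^* ≅ Z/2Z × Z/2Z × Z/6Z × Z/10Z

The n-th cyclotomic polynomial Φ_924(x) is the minimal polynomial of zeta_924 over Q and has degree phi(924) = 240. So Q(zeta_924) is a degree-240 Galois extension with Galois group (Z/924Z)^*. By CRT, (Z/924Z)^* ≅ (Z/4Z)^* × (Z/3Z)^* × (Z/7Z)^* × (Z/11Z)^*. Each prime-power unit group is (Z/4Z)^* ≅ Z/2Z; (Z/3Z)^* ≅ Z/2Z; (Z/7Z)^* ≅ Z/6Z; (Z/11Z)^* ≅ Z/10Z. Hence Gal(Q(zeta_924)/Q) ≅ Z/2Z × Z/2Z × Z/6Z × Z/10Z.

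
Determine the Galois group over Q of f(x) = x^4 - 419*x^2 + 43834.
Gal(K/Q) = V_4 (Klein four-group, Z/2Z × Z/2Z)

f factors as (x^2 - 217)(x^2 - 202), so the splitting field is K = Q(sqrt(217), sqrt(202)). The elements 217, 202, 43834 are all non-squares in Q, so sqrt(217) and sqrt(202) generate independent quadratic extensions. Thus [K:Q] = 4 and Gal(K/Q) is generated by the two order-2 automorphisms sqrt(217) ↦ -sqrt(217) and sqrt(202) ↦ -sqrt(202), giving V_4.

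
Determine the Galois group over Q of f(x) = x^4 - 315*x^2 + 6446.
Gal(K/Q) = V_4 (Klein four-group, Z/2Z × Z/2Z)

f factors as (x^2 - 293)(x^2 - 22), so the splitting field is K = Q(sqrt(293), sqrt(22)). The elements 293, 22, 6446 are all non-squares in Q, so sqrt(293) and sqrt(22) generate independent quadratic extensions. Thus [K:Q] = 4 and Gal(K/Q) is generated by the two order-2 automorphisms sqrt(293) ↦ -sqrt(293) and sqrt(22) ↦ -sqrt(22), giving V_4.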